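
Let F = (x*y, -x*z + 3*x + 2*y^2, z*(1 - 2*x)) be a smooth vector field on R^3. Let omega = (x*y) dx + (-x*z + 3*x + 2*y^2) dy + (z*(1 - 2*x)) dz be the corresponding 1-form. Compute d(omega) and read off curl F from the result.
d(omega) = (x) dy ∧ dz + (2*z) dz ∧ dx + (-x - z + 3) dx ∧ dy; curl F = (x, 2*z, -x - z + 3)

d omega = sum_{i<j} (∂f_j/∂x_i - ∂f_i/∂x_j) dx_i ∧ dx_j. Under the identification (dy ∧ dz, dz ∧ dx, dx ∧ dy) ↔ (e_x, e_y, e_z), the coefficients are exactly the components of curl F. Compute:
  ∂R/∂y - ∂Q/∂z = (0) - (-x) = x
  ∂P/∂z - ∂R/∂x = (0) - (-2*z) = 2*z
  ∂Q/∂x - ∂P/∂y = (3 - z) - (x) = -x - z + 3.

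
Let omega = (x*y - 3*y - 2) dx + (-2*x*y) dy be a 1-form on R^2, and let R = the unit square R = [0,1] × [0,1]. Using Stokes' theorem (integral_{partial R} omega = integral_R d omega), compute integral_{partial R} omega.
integral_(partial R) omega = 3/2

Stokes: integral_partial_R omega = integral_R d omega with d omega = (∂Q/∂x - ∂P/∂y) dx ∧ dy.
  ∂Q/∂x = -2*y
  ∂P/∂y = x - 3
  integrand = ∂Q/∂x - ∂P/∂y = -x - 2*y + 3.
Integrating over R: integral_0^1 integral_0^1 (-x - 2*y + 3) dx dy = 3/2.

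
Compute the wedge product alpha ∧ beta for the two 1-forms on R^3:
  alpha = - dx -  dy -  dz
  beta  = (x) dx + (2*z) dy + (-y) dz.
alpha ∧ beta = (x - 2*z) dx ∧ dy + (x + y) dx ∧ dz + (y + 2*z) dy ∧ dz

Distribute the wedge, using dx_i ∧ dx_j = -dx_j ∧ dx_i and dx_i ∧ dx_i = 0. For each pair (i, j) with i < j, the coefficient of dx_i ∧ dx_j in alpha ∧ beta is (alpha_i * beta_j - alpha_j * beta_i). Collecting: alpha ∧ beta = (x - 2*z) dx ∧ dy + (x + y) dx ∧ dz + (y + 2*z) dy ∧ dz.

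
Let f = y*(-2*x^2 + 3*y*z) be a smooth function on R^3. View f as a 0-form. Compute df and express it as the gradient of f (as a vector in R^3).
df = (-4*x*y) dx + (-2*x^2 + 6*y*z) dy + (3*y^2) dz; grad f = (-4*x*y, -2*x^2 + 6*y*z, 3*y^2)

For a 0-form f, d f = (∂f/∂x) dx + (∂f/∂y) dy + (∂f/∂z) dz. The components of the vector representation are exactly the entries of grad f in Cartesian coordinates:
  ∂f/∂x = -4*x*y
  ∂f/∂y = -2*x^2 + 6*y*z
  ∂f/∂z = 3*y^2.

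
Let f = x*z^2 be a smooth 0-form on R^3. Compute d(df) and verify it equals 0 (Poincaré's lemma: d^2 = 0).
d(df) = 0

Step 1: df = sum_i (∂f/∂x_i) dx_i = (z^2) dx + (0) dy + (2*x*z) dz.
Step 2: Apply d again. Using the 1-form formula, the coefficient of dx ∧ dy in d(df) is ∂^2 f/∂x ∂y - ∂^2 f/∂y ∂x = (0) - (0) = 0 (equality of mixed partials for smooth f).
Similarly for dx ∧ dz and dy ∧ dz — all coefficients vanish. So d(df) = 0.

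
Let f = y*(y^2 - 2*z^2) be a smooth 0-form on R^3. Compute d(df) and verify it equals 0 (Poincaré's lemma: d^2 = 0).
d(df) = 0

Step 1: df = sum_i (∂f/∂x_i) dx_i = (0) dx + (3*y^2 - 2*z^2) dy + (-4*y*z) dz.
Step 2: Apply d again. Using the 1-form formula, the coefficient of dx ∧ dy in d(df) is ∂^2 f/∂x ∂y - ∂^2 f/∂y ∂x = (0) - (0) = 0 (equality of mixed partials for smooth f).
Similarly for dx ∧ dz and dy ∧ dz — all coefficients vanish. So d(df) = 0.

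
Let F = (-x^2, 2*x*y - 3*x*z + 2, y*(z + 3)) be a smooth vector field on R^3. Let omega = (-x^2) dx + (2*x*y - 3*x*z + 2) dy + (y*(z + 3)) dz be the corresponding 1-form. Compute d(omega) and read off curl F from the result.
d(omega) = (3*x + z + 3) dy ∧ dz + (0) dz ∧ dx + (2*y - 3*z) dx ∧ dy; curl F = (3*x + z + 3, 0, 2*y - 3*z)

d omega = sum_{i<j} (∂f_j/∂x_i - ∂f_i/∂x_j) dx_i ∧ dx_j. Under the identification (dy ∧ dz, dz ∧ dx, dx ∧ dy) ↔ (e_x, e_y, e_z), the coefficients are exactly the components of curl F. Compute:
  ∂R/∂y - ∂Q/∂z = (z + 3) - (-3*x) = 3*x + z + 3
  ∂P/∂z - ∂R/∂x = (0) - (0) = 0
  ∂Q/∂x - ∂P/∂y = (2*y - 3*z) - (0) = 2*y - 3*z.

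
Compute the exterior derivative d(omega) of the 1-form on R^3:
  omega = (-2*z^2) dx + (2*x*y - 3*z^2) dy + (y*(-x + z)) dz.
d(omega) = (2*y) dx ∧ dy + (-y + 4*z) dx ∧ dz + (-x + 7*z) dy ∧ dz

For a 1-form omega = sum_i f_i dx_i, the exterior derivative is
  d(omega) = sum_{i < j} (∂f_j/∂x_i - ∂f_i/∂x_j) dx_i ∧ dx_j.
  coefficient of dx ∧ dy: ∂f_2/∂x - ∂f_1/∂y = ∂(2*x*y - 3*z^2)/∂x - ∂(-2*z^2)/∂y = 2*y
  coefficient of dx ∧ dz: ∂f_3/∂x - ∂f_1/∂z = ∂(y*(-x + z))/∂x - ∂(-2*z^2)/∂z = -y + 4*z
  coefficient of dy ∧ dz: ∂f_3/∂y - ∂f_2/∂z = ∂(y*(-x + z))/∂y - ∂(2*x*y - 3*z^2)/∂z = -x + 7*z
Assembling: d(omega) = (2*y) dx ∧ dy + (-y + 4*z) dx ∧ dz + (-x + 7*z) dy ∧ dz.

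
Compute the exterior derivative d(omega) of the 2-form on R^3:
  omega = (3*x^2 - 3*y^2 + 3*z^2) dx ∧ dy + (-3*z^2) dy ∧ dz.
d(omega) = (6*z) dx ∧ dy ∧ dz

For a 2-form omega = sum_{i<j} g_{ij} dx_i ∧ dx_j, the exterior derivative is
  d(omega) = sum_{i<j} d(g_{ij}) ∧ dx_i ∧ dx_j = sum_{i<j, k} (∂g_{ij}/∂x_k) dx_k ∧ dx_i ∧ dx_j.
Expand each term, using dx_k ∧ dx_i ∧ dx_j = sgn(permutation) dx_{(a)} ∧ dx_{(b)} ∧ dx_{(c)} with (a < b < c) sorted:
  d(3*x^2 - 3*y^2 + 3*z^2) includes (∂/∂z)(3*x^2 - 3*y^2 + 3*z^2) dz = (6*z) dz, which multiplied by dx ∧ dy gives (6*z) dx ∧ dy ∧ dz
Collecting like 3-forms: d(omega) = (6*z) dx ∧ dy ∧ dz.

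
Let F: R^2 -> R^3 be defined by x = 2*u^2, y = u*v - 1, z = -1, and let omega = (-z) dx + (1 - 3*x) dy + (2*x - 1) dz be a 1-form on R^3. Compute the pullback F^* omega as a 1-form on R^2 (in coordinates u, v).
F^* omega = (-6*u^2*v + 4*u + v) du + (-6*u^3 + u) dv

Using F^*(f dg) = (f ∘ F) d(g ∘ F), substitute each coordinate x_i by F_i(u, v) in f_i, and replace dx_i by d F_i = (∂F_i/∂u) du + (∂F_i/∂v) dv.
  For the x component: f_1(F) = 1; d F_1 = (4*u) du + (0) dv
  For the y component: f_2(F) = 1 - 6*u^2; d F_2 = (v) du + (u) dv
  For the z component: f_3(F) = 4*u^2 - 1; d F_3 = (0) du + (0) dv
Combining and collecting du, dv coefficients:
  coeff of du: -6*u^2*v + 4*u + v
  coeff of dv: -6*u^3 + u
F^* omega = (-6*u^2*v + 4*u + v) du + (-6*u^3 + u) dv.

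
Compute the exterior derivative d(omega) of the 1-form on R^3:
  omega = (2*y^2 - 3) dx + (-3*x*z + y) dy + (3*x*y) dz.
d(omega) = (-4*y - 3*z) dx ∧ dy + (3*y) dx ∧ dz + (6*x) dy ∧ dz

For a 1-form omega = sum_i f_i dx_i, the exterior derivative is
  d(omega) = sum_{i < j} (∂f_j/∂x_i - ∂f_i/∂x_j) dx_i ∧ dx_j.
  coefficient of dx ∧ dy: ∂f_2/∂x - ∂f_1/∂y = ∂(-3*x*z + y)/∂x - ∂(2*y^2 - 3)/∂y = -4*y - 3*z
  coefficient of dx ∧ dz: ∂f_3/∂x - ∂f_1/∂z = ∂(3*x*y)/∂x - ∂(2*y^2 - 3)/∂z = 3*y
  coefficient of dy ∧ dz: ∂f_3/∂y - ∂f_2/∂z = ∂(3*x*y)/∂y - ∂(-3*x*z + y)/∂z = 6*x
Assembling: d(omega) = (-4*y - 3*z) dx ∧ dy + (3*y) dx ∧ dz + (6*x) dy ∧ dz.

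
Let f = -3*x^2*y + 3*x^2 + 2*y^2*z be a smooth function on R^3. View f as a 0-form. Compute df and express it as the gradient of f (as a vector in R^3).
df = (6*x*(1 - y)) dx + (-3*x^2 + 4*y*z) dy + (2*y^2) dz; grad f = (6*x*(1 - y), -3*x^2 + 4*y*z, 2*y^2)

For a 0-form f, d f = (∂f/∂x) dx + (∂f/∂y) dy + (∂f/∂z) dz. The components of the vector representation are exactly the entries of grad f in Cartesian coordinates:
  ∂f/∂x = 6*x*(1 - y)
  ∂f/∂y = -3*x^2 + 4*y*z
  ∂f/∂z = 2*y^2.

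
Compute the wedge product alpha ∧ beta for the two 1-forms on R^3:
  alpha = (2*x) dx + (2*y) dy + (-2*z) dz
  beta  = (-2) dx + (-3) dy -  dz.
alpha ∧ beta = (-6*x + 4*y) dx ∧ dy + (-2*x - 4*z) dx ∧ dz + (-2*y - 6*z) dy ∧ dz

Distribute the wedge, using dx_i ∧ dx_j = -dx_j ∧ dx_i and dx_i ∧ dx_i = 0. For each pair (i, j) with i < j, the coefficient of dx_i ∧ dx_j in alpha ∧ beta is (alpha_i * beta_j - alpha_j * beta_i). Collecting: alpha ∧ beta = (-6*x + 4*y) dx ∧ dy + (-2*x - 4*z) dx ∧ dz + (-2*y - 6*z) dy ∧ dz.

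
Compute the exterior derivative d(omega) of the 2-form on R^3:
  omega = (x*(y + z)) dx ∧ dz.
d(omega) = (-x) dx ∧ dy ∧ dz

For a 2-form omega = sum_{i<j} g_{ij} dx_i ∧ dx_j, the exterior derivative is
  d(omega) = sum_{i<j} d(g_{ij}) ∧ dx_i ∧ dx_j = sum_{i<j, k} (∂g_{ij}/∂x_k) dx_k ∧ dx_i ∧ dx_j.
Expand each term, using dx_k ∧ dx_i ∧ dx_j = sgn(permutation) dx_{(a)} ∧ dx_{(b)} ∧ dx_{(c)} with (a < b < c) sorted:
  d(x*(y + z)) includes (∂/∂y)(x*(y + z)) dy = (x) dy, which multiplied by dx ∧ dz gives (-x) dx ∧ dy ∧ dz
Collecting like 3-forms: d(omega) = (-x) dx ∧ dy ∧ dz.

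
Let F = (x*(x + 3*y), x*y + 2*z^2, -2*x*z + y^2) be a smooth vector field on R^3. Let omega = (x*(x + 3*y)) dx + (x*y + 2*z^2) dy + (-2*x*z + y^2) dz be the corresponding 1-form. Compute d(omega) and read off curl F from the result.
d(omega) = (2*y - 4*z) dy ∧ dz + (2*z) dz ∧ dx + (-3*x + y) dx ∧ dy; curl F = (2*y - 4*z, 2*z, -3*x + y)

d omega = sum_{i<j} (∂f_j/∂x_i - ∂f_i/∂x_j) dx_i ∧ dx_j. Under the identification (dy ∧ dz, dz ∧ dx, dx ∧ dy) ↔ (e_x, e_y, e_z), the coefficients are exactly the components of curl F. Compute:
  ∂R/∂y - ∂Q/∂z = (2*y) - (4*z) = 2*y - 4*z
  ∂P/∂z - ∂R/∂x = (0) - (-2*z) = 2*z
  ∂Q/∂x - ∂P/∂y = (y) - (3*x) = -3*x + y.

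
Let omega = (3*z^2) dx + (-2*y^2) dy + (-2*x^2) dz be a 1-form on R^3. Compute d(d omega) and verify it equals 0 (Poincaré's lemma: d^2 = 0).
d(d omega) = 0

Step 1: d omega = sum_{i<j} (∂f_j/∂x_i - ∂f_i/∂x_j) dx_i ∧ dx_j:
  coeff of dx ∧ dy: 0
  coeff of dx ∧ dz: -4*x - 6*z
  coeff of dy ∧ dz: 0
Step 2: Apply d again to each 2-form coefficient. The only possible 3-form in R^3 is dx ∧ dy ∧ dz, with coefficient
  ∂(coeff of dy∧dz)/∂x - ∂(coeff of dx∧dz)/∂y + ∂(coeff of dx∧dy)/∂z
  = ∂/∂x (0) - ∂/∂y (-4*x - 6*z) + ∂/∂z (0).
Each of these terms simplifies to sums of mixed partials that cancel in pairs. The result is 0 (by equality of mixed partials for smooth functions — Schwarz / Clairaut).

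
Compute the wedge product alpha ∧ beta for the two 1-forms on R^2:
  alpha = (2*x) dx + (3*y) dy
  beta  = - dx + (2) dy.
alpha ∧ beta = (4*x + 3*y) dx ∧ dy

Distribute the wedge, using dx_i ∧ dx_j = -dx_j ∧ dx_i and dx_i ∧ dx_i = 0. For each pair (i, j) with i < j, the coefficient of dx_i ∧ dx_j in alpha ∧ beta is (alpha_i * beta_j - alpha_j * beta_i). Collecting: alpha ∧ beta = (4*x + 3*y) dx ∧ dy.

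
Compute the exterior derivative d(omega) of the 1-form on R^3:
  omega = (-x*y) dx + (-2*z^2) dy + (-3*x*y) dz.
d(omega) = (x) dx ∧ dy + (-3*y) dx ∧ dz + (-3*x + 4*z) dy ∧ dz

For a 1-form omega = sum_i f_i dx_i, the exterior derivative is
  d(omega) = sum_{i < j} (∂f_j/∂x_i - ∂f_i/∂x_j) dx_i ∧ dx_j.
  coefficient of dx ∧ dy: ∂f_2/∂x - ∂f_1/∂y = ∂(-2*z^2)/∂x - ∂(-x*y)/∂y = x
  coefficient of dx ∧ dz: ∂f_3/∂x - ∂f_1/∂z = ∂(-3*x*y)/∂x - ∂(-x*y)/∂z = -3*y
  coefficient of dy ∧ dz: ∂f_3/∂y - ∂f_2/∂z = ∂(-3*x*y)/∂y - ∂(-2*z^2)/∂z = -3*x + 4*z
Assembling: d(omega) = (x) dx ∧ dy + (-3*y) dx ∧ dz + (-3*x + 4*z) dy ∧ dz.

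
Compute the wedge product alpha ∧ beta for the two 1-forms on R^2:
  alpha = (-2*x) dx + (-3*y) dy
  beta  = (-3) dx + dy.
alpha ∧ beta = (-2*x - 9*y) dx ∧ dy

Distribute the wedge, using dx_i ∧ dx_j = -dx_j ∧ dx_i and dx_i ∧ dx_i = 0. For each pair (i, j) with i < j, the coefficient of dx_i ∧ dx_j in alpha ∧ beta is (alpha_i * beta_j - alpha_j * beta_i). Collecting: alpha ∧ beta = (-2*x - 9*y) dx ∧ dy.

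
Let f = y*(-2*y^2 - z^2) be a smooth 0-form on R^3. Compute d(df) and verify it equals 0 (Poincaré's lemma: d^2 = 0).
d(df) = 0

Step 1: df = sum_i (∂f/∂x_i) dx_i = (0) dx + (-6*y^2 - z^2) dy + (-2*y*z) dz.
Step 2: Apply d again. Using the 1-form formula, the coefficient of dx ∧ dy in d(df) is ∂^2 f/∂x ∂y - ∂^2 f/∂y ∂x = (0) - (0) = 0 (equality of mixed partials for smooth f).
Similarly for dx ∧ dz and dy ∧ dz — all coefficients vanish. So d(df) = 0.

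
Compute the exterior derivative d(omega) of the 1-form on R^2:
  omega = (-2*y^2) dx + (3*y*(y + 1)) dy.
d(omega) = (4*y) dx ∧ dy

For a 1-form omega = sum_i f_i dx_i, the exterior derivative is
  d(omega) = sum_{i < j} (∂f_j/∂x_i - ∂f_i/∂x_j) dx_i ∧ dx_j.
  coefficient of dx ∧ dy: ∂f_2/∂x - ∂f_1/∂y = ∂(3*y*(y + 1))/∂x - ∂(-2*y^2)/∂y = 4*y
Assembling: d(omega) = (4*y) dx ∧ dy.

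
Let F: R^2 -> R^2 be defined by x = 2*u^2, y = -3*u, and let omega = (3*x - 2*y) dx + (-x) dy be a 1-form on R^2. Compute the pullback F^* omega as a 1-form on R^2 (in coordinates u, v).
F^* omega = (u^2*(24*u + 30)) du

Using F^*(f dg) = (f ∘ F) d(g ∘ F), substitute each coordinate x_i by F_i(u, v) in f_i, and replace dx_i by d F_i = (∂F_i/∂u) du + (∂F_i/∂v) dv.
  For the x component: f_1(F) = 6*u*(u + 1); d F_1 = (4*u) du + (0) dv
  For the y component: f_2(F) = -2*u^2; d F_2 = (-3) du + (0) dv
Combining and collecting du, dv coefficients:
  coeff of du: u^2*(24*u + 30)
  coeff of dv: 0
F^* omega = (u^2*(24*u + 30)) du.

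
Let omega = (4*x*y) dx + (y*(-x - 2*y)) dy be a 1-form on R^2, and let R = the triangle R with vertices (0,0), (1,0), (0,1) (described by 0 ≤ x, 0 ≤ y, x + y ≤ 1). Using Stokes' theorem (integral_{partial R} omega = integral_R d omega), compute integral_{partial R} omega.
integral_(partial R) omega = -5/6

Stokes: integral_partial_R omega = integral_R d omega with d omega = (∂Q/∂x - ∂P/∂y) dx ∧ dy.
  ∂Q/∂x = -y
  ∂P/∂y = 4*x
  integrand = ∂Q/∂x - ∂P/∂y = -4*x - y.
Integrating over R: integral_0^1 integral_0^{1-x} (-4*x - y) dy dx = -5/6.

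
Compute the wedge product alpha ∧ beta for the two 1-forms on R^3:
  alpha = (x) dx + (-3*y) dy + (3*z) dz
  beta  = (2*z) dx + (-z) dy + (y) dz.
alpha ∧ beta = (z*(-x + 6*y)) dx ∧ dy + (x*y - 6*z^2) dx ∧ dz + (-3*y^2 + 3*z^2) dy ∧ dz

Distribute the wedge, using dx_i ∧ dx_j = -dx_j ∧ dx_i and dx_i ∧ dx_i = 0. For each pair (i, j) with i < j, the coefficient of dx_i ∧ dx_j in alpha ∧ beta is (alpha_i * beta_j - alpha_j * beta_i). Collecting: alpha ∧ beta = (z*(-x + 6*y)) dx ∧ dy + (x*y - 6*z^2) dx ∧ dz + (-3*y^2 + 3*z^2) dy ∧ dz.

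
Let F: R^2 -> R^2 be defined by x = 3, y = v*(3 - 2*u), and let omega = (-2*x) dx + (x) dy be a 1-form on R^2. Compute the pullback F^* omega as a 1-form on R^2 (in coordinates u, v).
F^* omega = (-6*v) du + (9 - 6*u) dv

Using F^*(f dg) = (f ∘ F) d(g ∘ F), substitute each coordinate x_i by F_i(u, v) in f_i, and replace dx_i by d F_i = (∂F_i/∂u) du + (∂F_i/∂v) dv.
  For the x component: f_1(F) = -6; d F_1 = (0) du + (0) dv
  For the y component: f_2(F) = 3; d F_2 = (-2*v) du + (3 - 2*u) dv
Combining and collecting du, dv coefficients:
  coeff of du: -6*v
  coeff of dv: 9 - 6*u
F^* omega = (-6*v) du + (9 - 6*u) dv.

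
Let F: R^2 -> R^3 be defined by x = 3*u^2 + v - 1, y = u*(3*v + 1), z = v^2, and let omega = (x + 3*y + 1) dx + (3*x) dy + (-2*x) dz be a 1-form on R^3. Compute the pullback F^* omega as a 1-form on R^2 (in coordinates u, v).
F^* omega = (18*u^3 + 81*u^2*v + 27*u^2 + 6*u*v + 9*v^2 - 6*v - 3) du + (27*u^3 - 12*u^2*v + 3*u^2 + 18*u*v - 6*u - 4*v^2 + 5*v) dv

Using F^*(f dg) = (f ∘ F) d(g ∘ F), substitute each coordinate x_i by F_i(u, v) in f_i, and replace dx_i by d F_i = (∂F_i/∂u) du + (∂F_i/∂v) dv.
  For the x component: f_1(F) = 3*u^2 + 9*u*v + 3*u + v; d F_1 = (6*u) du + (1) dv
  For the y component: f_2(F) = 9*u^2 + 3*v - 3; d F_2 = (3*v + 1) du + (3*u) dv
  For the z component: f_3(F) = -6*u^2 - 2*v + 2; d F_3 = (0) du + (2*v) dv
Combining and collecting du, dv coefficients:
  coeff of du: 18*u^3 + 81*u^2*v + 27*u^2 + 6*u*v + 9*v^2 - 6*v - 3
  coeff of dv: 27*u^3 - 12*u^2*v + 3*u^2 + 18*u*v - 6*u - 4*v^2 + 5*v
F^* omega = (18*u^3 + 81*u^2*v + 27*u^2 + 6*u*v + 9*v^2 - 6*v - 3) du + (27*u^3 - 12*u^2*v + 3*u^2 + 18*u*v - 6*u - 4*v^2 + 5*v) dv.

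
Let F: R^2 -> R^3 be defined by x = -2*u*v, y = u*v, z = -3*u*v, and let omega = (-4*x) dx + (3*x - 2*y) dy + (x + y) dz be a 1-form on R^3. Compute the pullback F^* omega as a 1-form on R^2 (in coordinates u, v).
F^* omega = (-21*u*v^2) du + (-21*u^2*v) dv

Using F^*(f dg) = (f ∘ F) d(g ∘ F), substitute each coordinate x_i by F_i(u, v) in f_i, and replace dx_i by d F_i = (∂F_i/∂u) du + (∂F_i/∂v) dv.
  For the x component: f_1(F) = 8*u*v; d F_1 = (-2*v) du + (-2*u) dv
  For the y component: f_2(F) = -8*u*v; d F_2 = (v) du + (u) dv
  For the z component: f_3(F) = -u*v; d F_3 = (-3*v) du + (-3*u) dv
Combining and collecting du, dv coefficients:
  coeff of du: -21*u*v^2
  coeff of dv: -21*u^2*v
F^* omega = (-21*u*v^2) du + (-21*u^2*v) dv.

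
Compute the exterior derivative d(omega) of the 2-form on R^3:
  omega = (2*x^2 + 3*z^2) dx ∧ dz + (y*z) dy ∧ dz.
d(omega) = 0

For a 2-form omega = sum_{i<j} g_{ij} dx_i ∧ dx_j, the exterior derivative is
  d(omega) = sum_{i<j} d(g_{ij}) ∧ dx_i ∧ dx_j = sum_{i<j, k} (∂g_{ij}/∂x_k) dx_k ∧ dx_i ∧ dx_j.
Expand each term, using dx_k ∧ dx_i ∧ dx_j = sgn(permutation) dx_{(a)} ∧ dx_{(b)} ∧ dx_{(c)} with (a < b < c) sorted:

Collecting like 3-forms: d(omega) = 0.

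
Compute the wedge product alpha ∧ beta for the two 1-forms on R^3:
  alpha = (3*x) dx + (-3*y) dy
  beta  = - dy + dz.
alpha ∧ beta = (-3*x) dx ∧ dy + (3*x) dx ∧ dz + (-3*y) dy ∧ dz

Distribute the wedge, using dx_i ∧ dx_j = -dx_j ∧ dx_i and dx_i ∧ dx_i = 0. For each pair (i, j) with i < j, the coefficient of dx_i ∧ dx_j in alpha ∧ beta is (alpha_i * beta_j - alpha_j * beta_i). Collecting: alpha ∧ beta = (-3*x) dx ∧ dy + (3*x) dx ∧ dz + (-3*y) dy ∧ dz.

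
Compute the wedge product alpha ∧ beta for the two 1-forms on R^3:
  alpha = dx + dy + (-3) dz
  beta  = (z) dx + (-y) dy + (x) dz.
alpha ∧ beta = (-y - z) dx ∧ dy + (x + 3*z) dx ∧ dz + (x - 3*y) dy ∧ dz

Distribute the wedge, using dx_i ∧ dx_j = -dx_j ∧ dx_i and dx_i ∧ dx_i = 0. For each pair (i, j) with i < j, the coefficient of dx_i ∧ dx_j in alpha ∧ beta is (alpha_i * beta_j - alpha_j * beta_i). Collecting: alpha ∧ beta = (-y - z) dx ∧ dy + (x + 3*z) dx ∧ dz + (x - 3*y) dy ∧ dz.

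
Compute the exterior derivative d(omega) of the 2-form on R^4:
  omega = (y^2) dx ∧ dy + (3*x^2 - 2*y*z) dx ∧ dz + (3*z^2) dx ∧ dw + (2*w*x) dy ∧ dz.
d(omega) = (2*w + 2*z) dx ∧ dy ∧ dz + (-6*z) dx ∧ dz ∧ dw + (2*x) dy ∧ dz ∧ dw

For a 2-form omega = sum_{i<j} g_{ij} dx_i ∧ dx_j, the exterior derivative is
  d(omega) = sum_{i<j} d(g_{ij}) ∧ dx_i ∧ dx_j = sum_{i<j, k} (∂g_{ij}/∂x_k) dx_k ∧ dx_i ∧ dx_j.
Expand each term, using dx_k ∧ dx_i ∧ dx_j = sgn(permutation) dx_{(a)} ∧ dx_{(b)} ∧ dx_{(c)} with (a < b < c) sorted:
  d(3*x^2 - 2*y*z) includes (∂/∂y)(3*x^2 - 2*y*z) dy = (-2*z) dy, which multiplied by dx ∧ dz gives (2*z) dx ∧ dy ∧ dz
  d(3*z^2) includes (∂/∂z)(3*z^2) dz = (6*z) dz, which multiplied by dx ∧ dw gives (-6*z) dx ∧ dz ∧ dw
  d(2*w*x) includes (∂/∂x)(2*w*x) dx = (2*w) dx, which multiplied by dy ∧ dz gives (2*w) dx ∧ dy ∧ dz
  d(2*w*x) includes (∂/∂w)(2*w*x) dw = (2*x) dw, which multiplied by dy ∧ dz gives (2*x) dy ∧ dz ∧ dw
Collecting like 3-forms: d(omega) = (2*w + 2*z) dx ∧ dy ∧ dz + (-6*z) dx ∧ dz ∧ dw + (2*x) dy ∧ dz ∧ dw.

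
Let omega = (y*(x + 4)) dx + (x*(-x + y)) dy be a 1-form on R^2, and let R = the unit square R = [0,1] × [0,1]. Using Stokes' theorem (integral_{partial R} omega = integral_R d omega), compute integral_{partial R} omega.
integral_(partial R) omega = -5

Stokes: integral_partial_R omega = integral_R d omega with d omega = (∂Q/∂x - ∂P/∂y) dx ∧ dy.
  ∂Q/∂x = -2*x + y
  ∂P/∂y = x + 4
  integrand = ∂Q/∂x - ∂P/∂y = -3*x + y - 4.
Integrating over R: integral_0^1 integral_0^1 (-3*x + y - 4) dx dy = -5.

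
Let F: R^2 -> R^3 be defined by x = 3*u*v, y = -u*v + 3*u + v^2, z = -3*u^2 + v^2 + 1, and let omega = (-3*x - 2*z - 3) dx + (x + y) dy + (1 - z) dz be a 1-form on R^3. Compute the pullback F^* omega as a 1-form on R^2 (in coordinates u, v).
F^* omega = (-18*u^3 + 18*u^2*v - 23*u*v^2 + 3*u*v + 9*u - 7*v^3 + 3*v^2 - 15*v) du + (u*(18*u^2 - 23*u*v - 3*u - 3*v^2 + 6*v - 15)) dv

Using F^*(f dg) = (f ∘ F) d(g ∘ F), substitute each coordinate x_i by F_i(u, v) in f_i, and replace dx_i by d F_i = (∂F_i/∂u) du + (∂F_i/∂v) dv.
  For the x component: f_1(F) = 6*u^2 - 9*u*v - 2*v^2 - 5; d F_1 = (3*v) du + (3*u) dv
  For the y component: f_2(F) = 2*u*v + 3*u + v^2; d F_2 = (3 - v) du + (-u + 2*v) dv
  For the z component: f_3(F) = 3*u^2 - v^2; d F_3 = (-6*u) du + (2*v) dv
Combining and collecting du, dv coefficients:
  coeff of du: -18*u^3 + 18*u^2*v - 23*u*v^2 + 3*u*v + 9*u - 7*v^3 + 3*v^2 - 15*v
  coeff of dv: u*(18*u^2 - 23*u*v - 3*u - 3*v^2 + 6*v - 15)
F^* omega = (-18*u^3 + 18*u^2*v - 23*u*v^2 + 3*u*v + 9*u - 7*v^3 + 3*v^2 - 15*v) du + (u*(18*u^2 - 23*u*v - 3*u - 3*v^2 + 6*v - 15)) dv.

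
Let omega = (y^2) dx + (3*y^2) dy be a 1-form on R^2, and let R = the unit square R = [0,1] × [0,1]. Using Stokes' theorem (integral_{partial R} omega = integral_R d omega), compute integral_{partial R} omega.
integral_(partial R) omega = -1

Stokes: integral_partial_R omega = integral_R d omega with d omega = (∂Q/∂x - ∂P/∂y) dx ∧ dy.
  ∂Q/∂x = 0
  ∂P/∂y = 2*y
  integrand = ∂Q/∂x - ∂P/∂y = -2*y.
Integrating over R: integral_0^1 integral_0^1 (-2*y) dx dy = -1.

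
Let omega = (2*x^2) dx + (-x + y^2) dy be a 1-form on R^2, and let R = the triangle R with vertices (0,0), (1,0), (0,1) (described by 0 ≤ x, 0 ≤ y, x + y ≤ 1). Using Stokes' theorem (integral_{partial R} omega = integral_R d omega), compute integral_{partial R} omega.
integral_(partial R) omega = -1/2

Stokes: integral_partial_R omega = integral_R d omega with d omega = (∂Q/∂x - ∂P/∂y) dx ∧ dy.
  ∂Q/∂x = -1
  ∂P/∂y = 0
  integrand = ∂Q/∂x - ∂P/∂y = -1.
Integrating over R: integral_0^1 integral_0^{1-x} (-1) dy dx = -1/2.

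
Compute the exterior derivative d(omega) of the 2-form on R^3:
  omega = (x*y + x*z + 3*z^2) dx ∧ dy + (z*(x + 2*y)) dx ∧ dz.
d(omega) = (x + 4*z) dx ∧ dy ∧ dz

For a 2-form omega = sum_{i<j} g_{ij} dx_i ∧ dx_j, the exterior derivative is
  d(omega) = sum_{i<j} d(g_{ij}) ∧ dx_i ∧ dx_j = sum_{i<j, k} (∂g_{ij}/∂x_k) dx_k ∧ dx_i ∧ dx_j.
Expand each term, using dx_k ∧ dx_i ∧ dx_j = sgn(permutation) dx_{(a)} ∧ dx_{(b)} ∧ dx_{(c)} with (a < b < c) sorted:
  d(x*y + x*z + 3*z^2) includes (∂/∂z)(x*y + x*z + 3*z^2) dz = (x + 6*z) dz, which multiplied by dx ∧ dy gives (x + 6*z) dx ∧ dy ∧ dz
  d(z*(x + 2*y)) includes (∂/∂y)(z*(x + 2*y)) dy = (2*z) dy, which multiplied by dx ∧ dz gives (-2*z) dx ∧ dy ∧ dz
Collecting like 3-forms: d(omega) = (x + 4*z) dx ∧ dy ∧ dz.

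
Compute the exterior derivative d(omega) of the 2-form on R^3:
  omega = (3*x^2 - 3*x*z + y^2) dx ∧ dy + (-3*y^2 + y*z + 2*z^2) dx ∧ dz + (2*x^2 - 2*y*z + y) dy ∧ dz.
d(omega) = (x + 6*y - z) dx ∧ dy ∧ dz

For a 2-form omega = sum_{i<j} g_{ij} dx_i ∧ dx_j, the exterior derivative is
  d(omega) = sum_{i<j} d(g_{ij}) ∧ dx_i ∧ dx_j = sum_{i<j, k} (∂g_{ij}/∂x_k) dx_k ∧ dx_i ∧ dx_j.
Expand each term, using dx_k ∧ dx_i ∧ dx_j = sgn(permutation) dx_{(a)} ∧ dx_{(b)} ∧ dx_{(c)} with (a < b < c) sorted:
  d(3*x^2 - 3*x*z + y^2) includes (∂/∂z)(3*x^2 - 3*x*z + y^2) dz = (-3*x) dz, which multiplied by dx ∧ dy gives (-3*x) dx ∧ dy ∧ dz
  d(-3*y^2 + y*z + 2*z^2) includes (∂/∂y)(-3*y^2 + y*z + 2*z^2) dy = (-6*y + z) dy, which multiplied by dx ∧ dz gives (6*y - z) dx ∧ dy ∧ dz
  d(2*x^2 - 2*y*z + y) includes (∂/∂x)(2*x^2 - 2*y*z + y) dx = (4*x) dx, which multiplied by dy ∧ dz gives (4*x) dx ∧ dy ∧ dz
Collecting like 3-forms: d(omega) = (x + 6*y - z) dx ∧ dy ∧ dz.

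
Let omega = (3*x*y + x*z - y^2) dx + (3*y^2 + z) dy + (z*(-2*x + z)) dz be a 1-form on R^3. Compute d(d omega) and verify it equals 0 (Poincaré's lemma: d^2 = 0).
d(d omega) = 0

Step 1: d omega = sum_{i<j} (∂f_j/∂x_i - ∂f_i/∂x_j) dx_i ∧ dx_j:
  coeff of dx ∧ dy: -3*x + 2*y
  coeff of dx ∧ dz: -x - 2*z
  coeff of dy ∧ dz: -1
Step 2: Apply d again to each 2-form coefficient. The only possible 3-form in R^3 is dx ∧ dy ∧ dz, with coefficient
  ∂(coeff of dy∧dz)/∂x - ∂(coeff of dx∧dz)/∂y + ∂(coeff of dx∧dy)/∂z
  = ∂/∂x (-1) - ∂/∂y (-x - 2*z) + ∂/∂z (-3*x + 2*y).
Each of these terms simplifies to sums of mixed partials that cancel in pairs. The result is 0 (by equality of mixed partials for smooth functions — Schwarz / Clairaut).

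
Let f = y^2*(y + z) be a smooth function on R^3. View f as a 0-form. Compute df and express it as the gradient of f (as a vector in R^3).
df = (0) dx + (y*(3*y + 2*z)) dy + (y^2) dz; grad f = (0, y*(3*y + 2*z), y^2)

For a 0-form f, d f = (∂f/∂x) dx + (∂f/∂y) dy + (∂f/∂z) dz. The components of the vector representation are exactly the entries of grad f in Cartesian coordinates:
  ∂f/∂x = 0
  ∂f/∂y = y*(3*y + 2*z)
  ∂f/∂z = y^2.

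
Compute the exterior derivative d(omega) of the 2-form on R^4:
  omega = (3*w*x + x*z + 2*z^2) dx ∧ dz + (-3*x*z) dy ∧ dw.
d(omega) = (3*x) dx ∧ dz ∧ dw + (-3*z) dx ∧ dy ∧ dw + (3*x) dy ∧ dz ∧ dw

For a 2-form omega = sum_{i<j} g_{ij} dx_i ∧ dx_j, the exterior derivative is
  d(omega) = sum_{i<j} d(g_{ij}) ∧ dx_i ∧ dx_j = sum_{i<j, k} (∂g_{ij}/∂x_k) dx_k ∧ dx_i ∧ dx_j.
Expand each term, using dx_k ∧ dx_i ∧ dx_j = sgn(permutation) dx_{(a)} ∧ dx_{(b)} ∧ dx_{(c)} with (a < b < c) sorted:
  d(3*w*x + x*z + 2*z^2) includes (∂/∂w)(3*w*x + x*z + 2*z^2) dw = (3*x) dw, which multiplied by dx ∧ dz gives (3*x) dx ∧ dz ∧ dw
  d(-3*x*z) includes (∂/∂x)(-3*x*z) dx = (-3*z) dx, which multiplied by dy ∧ dw gives (-3*z) dx ∧ dy ∧ dw
  d(-3*x*z) includes (∂/∂z)(-3*x*z) dz = (-3*x) dz, which multiplied by dy ∧ dw gives (3*x) dy ∧ dz ∧ dw
Collecting like 3-forms: d(omega) = (3*x) dx ∧ dz ∧ dw + (-3*z) dx ∧ dy ∧ dw + (3*x) dy ∧ dz ∧ dw.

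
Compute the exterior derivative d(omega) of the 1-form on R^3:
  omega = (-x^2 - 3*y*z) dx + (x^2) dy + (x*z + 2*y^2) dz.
d(omega) = (2*x + 3*z) dx ∧ dy + (3*y + z) dx ∧ dz + (4*y) dy ∧ dz

For a 1-form omega = sum_i f_i dx_i, the exterior derivative is
  d(omega) = sum_{i < j} (∂f_j/∂x_i - ∂f_i/∂x_j) dx_i ∧ dx_j.
  coefficient of dx ∧ dy: ∂f_2/∂x - ∂f_1/∂y = ∂(x^2)/∂x - ∂(-x^2 - 3*y*z)/∂y = 2*x + 3*z
  coefficient of dx ∧ dz: ∂f_3/∂x - ∂f_1/∂z = ∂(x*z + 2*y^2)/∂x - ∂(-x^2 - 3*y*z)/∂z = 3*y + z
  coefficient of dy ∧ dz: ∂f_3/∂y - ∂f_2/∂z = ∂(x*z + 2*y^2)/∂y - ∂(x^2)/∂z = 4*y
Assembling: d(omega) = (2*x + 3*z) dx ∧ dy + (3*y + z) dx ∧ dz + (4*y) dy ∧ dz.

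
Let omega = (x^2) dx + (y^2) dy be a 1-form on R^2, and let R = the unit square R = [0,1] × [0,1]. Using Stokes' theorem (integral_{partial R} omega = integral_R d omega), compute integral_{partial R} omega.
integral_(partial R) omega = 0

Stokes: integral_partial_R omega = integral_R d omega with d omega = (∂Q/∂x - ∂P/∂y) dx ∧ dy.
  ∂Q/∂x = 0
  ∂P/∂y = 0
  integrand = ∂Q/∂x - ∂P/∂y = 0.
Integrating over R: integral_0^1 integral_0^1 (0) dx dy = 0.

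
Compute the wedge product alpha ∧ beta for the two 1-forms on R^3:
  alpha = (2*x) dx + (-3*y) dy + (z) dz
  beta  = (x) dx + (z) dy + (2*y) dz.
alpha ∧ beta = (x*(3*y + 2*z)) dx ∧ dy + (x*(4*y - z)) dx ∧ dz + (-6*y^2 - z^2) dy ∧ dz

Distribute the wedge, using dx_i ∧ dx_j = -dx_j ∧ dx_i and dx_i ∧ dx_i = 0. For each pair (i, j) with i < j, the coefficient of dx_i ∧ dx_j in alpha ∧ beta is (alpha_i * beta_j - alpha_j * beta_i). Collecting: alpha ∧ beta = (x*(3*y + 2*z)) dx ∧ dy + (x*(4*y - z)) dx ∧ dz + (-6*y^2 - z^2) dy ∧ dz.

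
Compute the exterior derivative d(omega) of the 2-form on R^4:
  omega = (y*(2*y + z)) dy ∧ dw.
d(omega) = (-y) dy ∧ dz ∧ dw

For a 2-form omega = sum_{i<j} g_{ij} dx_i ∧ dx_j, the exterior derivative is
  d(omega) = sum_{i<j} d(g_{ij}) ∧ dx_i ∧ dx_j = sum_{i<j, k} (∂g_{ij}/∂x_k) dx_k ∧ dx_i ∧ dx_j.
Expand each term, using dx_k ∧ dx_i ∧ dx_j = sgn(permutation) dx_{(a)} ∧ dx_{(b)} ∧ dx_{(c)} with (a < b < c) sorted:
  d(y*(2*y + z)) includes (∂/∂z)(y*(2*y + z)) dz = (y) dz, which multiplied by dy ∧ dw gives (-y) dy ∧ dz ∧ dw
Collecting like 3-forms: d(omega) = (-y) dy ∧ dz ∧ dw.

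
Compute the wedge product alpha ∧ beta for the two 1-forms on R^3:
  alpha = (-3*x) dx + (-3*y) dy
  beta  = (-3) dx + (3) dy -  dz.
alpha ∧ beta = (-9*x - 9*y) dx ∧ dy + (3*x) dx ∧ dz + (3*y) dy ∧ dz

Distribute the wedge, using dx_i ∧ dx_j = -dx_j ∧ dx_i and dx_i ∧ dx_i = 0. For each pair (i, j) with i < j, the coefficient of dx_i ∧ dx_j in alpha ∧ beta is (alpha_i * beta_j - alpha_j * beta_i). Collecting: alpha ∧ beta = (-9*x - 9*y) dx ∧ dy + (3*x) dx ∧ dz + (3*y) dy ∧ dz.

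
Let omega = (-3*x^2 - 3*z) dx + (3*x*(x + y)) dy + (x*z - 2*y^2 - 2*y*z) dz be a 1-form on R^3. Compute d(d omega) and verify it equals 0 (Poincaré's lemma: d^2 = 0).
d(d omega) = 0

Step 1: d omega = sum_{i<j} (∂f_j/∂x_i - ∂f_i/∂x_j) dx_i ∧ dx_j:
  coeff of dx ∧ dy: 6*x + 3*y
  coeff of dx ∧ dz: z + 3
  coeff of dy ∧ dz: -4*y - 2*z
Step 2: Apply d again to each 2-form coefficient. The only possible 3-form in R^3 is dx ∧ dy ∧ dz, with coefficient
  ∂(coeff of dy∧dz)/∂x - ∂(coeff of dx∧dz)/∂y + ∂(coeff of dx∧dy)/∂z
  = ∂/∂x (-4*y - 2*z) - ∂/∂y (z + 3) + ∂/∂z (6*x + 3*y).
Each of these terms simplifies to sums of mixed partials that cancel in pairs. The result is 0 (by equality of mixed partials for smooth functions — Schwarz / Clairaut).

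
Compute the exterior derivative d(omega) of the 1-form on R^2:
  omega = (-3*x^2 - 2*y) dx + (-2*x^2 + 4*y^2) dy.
d(omega) = (2 - 4*x) dx ∧ dy

For a 1-form omega = sum_i f_i dx_i, the exterior derivative is
  d(omega) = sum_{i < j} (∂f_j/∂x_i - ∂f_i/∂x_j) dx_i ∧ dx_j.
  coefficient of dx ∧ dy: ∂f_2/∂x - ∂f_1/∂y = ∂(-2*x^2 + 4*y^2)/∂x - ∂(-3*x^2 - 2*y)/∂y = 2 - 4*x
Assembling: d(omega) = (2 - 4*x) dx ∧ dy.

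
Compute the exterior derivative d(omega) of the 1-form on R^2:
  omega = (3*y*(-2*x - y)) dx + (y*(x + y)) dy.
d(omega) = (6*x + 7*y) dx ∧ dy

For a 1-form omega = sum_i f_i dx_i, the exterior derivative is
  d(omega) = sum_{i < j} (∂f_j/∂x_i - ∂f_i/∂x_j) dx_i ∧ dx_j.
  coefficient of dx ∧ dy: ∂f_2/∂x - ∂f_1/∂y = ∂(y*(x + y))/∂x - ∂(3*y*(-2*x - y))/∂y = 6*x + 7*y
Assembling: d(omega) = (6*x + 7*y) dx ∧ dy.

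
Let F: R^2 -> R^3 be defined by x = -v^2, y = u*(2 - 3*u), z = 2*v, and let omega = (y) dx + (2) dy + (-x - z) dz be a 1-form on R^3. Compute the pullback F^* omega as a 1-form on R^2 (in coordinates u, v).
F^* omega = (4 - 12*u) du + (2*v*(3*u^2 - 2*u + v - 2)) dv

Using F^*(f dg) = (f ∘ F) d(g ∘ F), substitute each coordinate x_i by F_i(u, v) in f_i, and replace dx_i by d F_i = (∂F_i/∂u) du + (∂F_i/∂v) dv.
  For the x component: f_1(F) = u*(2 - 3*u); d F_1 = (0) du + (-2*v) dv
  For the y component: f_2(F) = 2; d F_2 = (2 - 6*u) du + (0) dv
  For the z component: f_3(F) = v*(v - 2); d F_3 = (0) du + (2) dv
Combining and collecting du, dv coefficients:
  coeff of du: 4 - 12*u
  coeff of dv: 2*v*(3*u^2 - 2*u + v - 2)
F^* omega = (4 - 12*u) du + (2*v*(3*u^2 - 2*u + v - 2)) dv.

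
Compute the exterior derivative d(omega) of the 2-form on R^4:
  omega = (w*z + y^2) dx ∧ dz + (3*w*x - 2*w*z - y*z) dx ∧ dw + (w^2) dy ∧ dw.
d(omega) = (-2*y) dx ∧ dy ∧ dz + (2*w + y + z) dx ∧ dz ∧ dw + (z) dx ∧ dy ∧ dw

For a 2-form omega = sum_{i<j} g_{ij} dx_i ∧ dx_j, the exterior derivative is
  d(omega) = sum_{i<j} d(g_{ij}) ∧ dx_i ∧ dx_j = sum_{i<j, k} (∂g_{ij}/∂x_k) dx_k ∧ dx_i ∧ dx_j.
Expand each term, using dx_k ∧ dx_i ∧ dx_j = sgn(permutation) dx_{(a)} ∧ dx_{(b)} ∧ dx_{(c)} with (a < b < c) sorted:
  d(w*z + y^2) includes (∂/∂y)(w*z + y^2) dy = (2*y) dy, which multiplied by dx ∧ dz gives (-2*y) dx ∧ dy ∧ dz
  d(w*z + y^2) includes (∂/∂w)(w*z + y^2) dw = (z) dw, which multiplied by dx ∧ dz gives (z) dx ∧ dz ∧ dw
  d(3*w*x - 2*w*z - y*z) includes (∂/∂y)(3*w*x - 2*w*z - y*z) dy = (-z) dy, which multiplied by dx ∧ dw gives (z) dx ∧ dy ∧ dw
  d(3*w*x - 2*w*z - y*z) includes (∂/∂z)(3*w*x - 2*w*z - y*z) dz = (-2*w - y) dz, which multiplied by dx ∧ dw gives (2*w + y) dx ∧ dz ∧ dw
Collecting like 3-forms: d(omega) = (-2*y) dx ∧ dy ∧ dz + (2*w + y + z) dx ∧ dz ∧ dw + (z) dx ∧ dy ∧ dw.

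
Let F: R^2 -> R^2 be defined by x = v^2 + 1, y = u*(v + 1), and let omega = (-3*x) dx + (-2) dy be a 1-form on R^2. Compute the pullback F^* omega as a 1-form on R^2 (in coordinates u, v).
F^* omega = (-2*v - 2) du + (-2*u - 6*v^3 - 6*v) dv

Using F^*(f dg) = (f ∘ F) d(g ∘ F), substitute each coordinate x_i by F_i(u, v) in f_i, and replace dx_i by d F_i = (∂F_i/∂u) du + (∂F_i/∂v) dv.
  For the x component: f_1(F) = -3*v^2 - 3; d F_1 = (0) du + (2*v) dv
  For the y component: f_2(F) = -2; d F_2 = (v + 1) du + (u) dv
Combining and collecting du, dv coefficients:
  coeff of du: -2*v - 2
  coeff of dv: -2*u - 6*v^3 - 6*v
F^* omega = (-2*v - 2) du + (-2*u - 6*v^3 - 6*v) dv.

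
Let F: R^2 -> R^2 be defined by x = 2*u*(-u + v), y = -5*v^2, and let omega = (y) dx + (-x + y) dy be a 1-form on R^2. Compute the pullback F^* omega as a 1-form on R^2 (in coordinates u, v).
F^* omega = (10*v^2*(2*u - v)) du + (10*v*(-2*u^2 + u*v + 5*v^2)) dv

Using F^*(f dg) = (f ∘ F) d(g ∘ F), substitute each coordinate x_i by F_i(u, v) in f_i, and replace dx_i by d F_i = (∂F_i/∂u) du + (∂F_i/∂v) dv.
  For the x component: f_1(F) = -5*v^2; d F_1 = (-4*u + 2*v) du + (2*u) dv
  For the y component: f_2(F) = 2*u^2 - 2*u*v - 5*v^2; d F_2 = (0) du + (-10*v) dv
Combining and collecting du, dv coefficients:
  coeff of du: 10*v^2*(2*u - v)
  coeff of dv: 10*v*(-2*u^2 + u*v + 5*v^2)
F^* omega = (10*v^2*(2*u - v)) du + (10*v*(-2*u^2 + u*v + 5*v^2)) dv.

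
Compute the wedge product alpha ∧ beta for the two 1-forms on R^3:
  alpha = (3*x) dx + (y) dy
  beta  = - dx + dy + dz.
alpha ∧ beta = (3*x + y) dx ∧ dy + (3*x) dx ∧ dz + (y) dy ∧ dz

Distribute the wedge, using dx_i ∧ dx_j = -dx_j ∧ dx_i and dx_i ∧ dx_i = 0. For each pair (i, j) with i < j, the coefficient of dx_i ∧ dx_j in alpha ∧ beta is (alpha_i * beta_j - alpha_j * beta_i). Collecting: alpha ∧ beta = (3*x + y) dx ∧ dy + (3*x) dx ∧ dz + (y) dy ∧ dz.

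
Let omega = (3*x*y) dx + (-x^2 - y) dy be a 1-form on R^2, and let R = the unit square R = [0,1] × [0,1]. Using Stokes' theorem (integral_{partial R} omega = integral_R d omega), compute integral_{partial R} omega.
integral_(partial R) omega = -5/2

Stokes: integral_partial_R omega = integral_R d omega with d omega = (∂Q/∂x - ∂P/∂y) dx ∧ dy.
  ∂Q/∂x = -2*x
  ∂P/∂y = 3*x
  integrand = ∂Q/∂x - ∂P/∂y = -5*x.
Integrating over R: integral_0^1 integral_0^1 (-5*x) dx dy = -5/2.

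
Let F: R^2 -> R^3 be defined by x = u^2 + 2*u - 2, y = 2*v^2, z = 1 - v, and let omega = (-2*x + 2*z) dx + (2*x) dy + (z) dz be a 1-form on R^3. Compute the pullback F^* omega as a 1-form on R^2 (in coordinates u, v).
F^* omega = (-4*u^3 - 12*u^2 - 4*u*v + 4*u - 4*v + 12) du + (8*u^2*v + 16*u*v - 15*v - 1) dv

Using F^*(f dg) = (f ∘ F) d(g ∘ F), substitute each coordinate x_i by F_i(u, v) in f_i, and replace dx_i by d F_i = (∂F_i/∂u) du + (∂F_i/∂v) dv.
  For the x component: f_1(F) = -2*u^2 - 4*u - 2*v + 6; d F_1 = (2*u + 2) du + (0) dv
  For the y component: f_2(F) = 2*u^2 + 4*u - 4; d F_2 = (0) du + (4*v) dv
  For the z component: f_3(F) = 1 - v; d F_3 = (0) du + (-1) dv
Combining and collecting du, dv coefficients:
  coeff of du: -4*u^3 - 12*u^2 - 4*u*v + 4*u - 4*v + 12
  coeff of dv: 8*u^2*v + 16*u*v - 15*v - 1
F^* omega = (-4*u^3 - 12*u^2 - 4*u*v + 4*u - 4*v + 12) du + (8*u^2*v + 16*u*v - 15*v - 1) dv.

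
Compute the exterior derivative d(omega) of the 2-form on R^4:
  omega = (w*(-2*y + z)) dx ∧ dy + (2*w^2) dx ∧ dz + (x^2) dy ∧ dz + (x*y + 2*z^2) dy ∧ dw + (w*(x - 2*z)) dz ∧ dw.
d(omega) = (w + 2*x) dx ∧ dy ∧ dz + (-y + z) dx ∧ dy ∧ dw + (5*w) dx ∧ dz ∧ dw + (-4*z) dy ∧ dz ∧ dw

For a 2-form omega = sum_{i<j} g_{ij} dx_i ∧ dx_j, the exterior derivative is
  d(omega) = sum_{i<j} d(g_{ij}) ∧ dx_i ∧ dx_j = sum_{i<j, k} (∂g_{ij}/∂x_k) dx_k ∧ dx_i ∧ dx_j.
Expand each term, using dx_k ∧ dx_i ∧ dx_j = sgn(permutation) dx_{(a)} ∧ dx_{(b)} ∧ dx_{(c)} with (a < b < c) sorted:
  d(w*(-2*y + z)) includes (∂/∂z)(w*(-2*y + z)) dz = (w) dz, which multiplied by dx ∧ dy gives (w) dx ∧ dy ∧ dz
  d(w*(-2*y + z)) includes (∂/∂w)(w*(-2*y + z)) dw = (-2*y + z) dw, which multiplied by dx ∧ dy gives (-2*y + z) dx ∧ dy ∧ dw
  d(2*w^2) includes (∂/∂w)(2*w^2) dw = (4*w) dw, which multiplied by dx ∧ dz gives (4*w) dx ∧ dz ∧ dw
  d(x^2) includes (∂/∂x)(x^2) dx = (2*x) dx, which multiplied by dy ∧ dz gives (2*x) dx ∧ dy ∧ dz
  d(x*y + 2*z^2) includes (∂/∂x)(x*y + 2*z^2) dx = (y) dx, which multiplied by dy ∧ dw gives (y) dx ∧ dy ∧ dw
  d(x*y + 2*z^2) includes (∂/∂z)(x*y + 2*z^2) dz = (4*z) dz, which multiplied by dy ∧ dw gives (-4*z) dy ∧ dz ∧ dw
  d(w*(x - 2*z)) includes (∂/∂x)(w*(x - 2*z)) dx = (w) dx, which multiplied by dz ∧ dw gives (w) dx ∧ dz ∧ dw
Collecting like 3-forms: d(omega) = (w + 2*x) dx ∧ dy ∧ dz + (-y + z) dx ∧ dy ∧ dw + (5*w) dx ∧ dz ∧ dw + (-4*z) dy ∧ dz ∧ dw.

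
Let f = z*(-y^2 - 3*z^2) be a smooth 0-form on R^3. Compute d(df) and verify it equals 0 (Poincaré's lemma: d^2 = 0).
d(df) = 0

Step 1: df = sum_i (∂f/∂x_i) dx_i = (0) dx + (-2*y*z) dy + (-y^2 - 9*z^2) dz.
Step 2: Apply d again. Using the 1-form formula, the coefficient of dx ∧ dy in d(df) is ∂^2 f/∂x ∂y - ∂^2 f/∂y ∂x = (0) - (0) = 0 (equality of mixed partials for smooth f).
Similarly for dx ∧ dz and dy ∧ dz — all coefficients vanish. So d(df) = 0.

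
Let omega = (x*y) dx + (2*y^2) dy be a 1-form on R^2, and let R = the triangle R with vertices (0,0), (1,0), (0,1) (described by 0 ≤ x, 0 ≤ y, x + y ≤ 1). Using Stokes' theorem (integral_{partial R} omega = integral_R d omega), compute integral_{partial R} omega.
integral_(partial R) omega = -1/6

Stokes: integral_partial_R omega = integral_R d omega with d omega = (∂Q/∂x - ∂P/∂y) dx ∧ dy.
  ∂Q/∂x = 0
  ∂P/∂y = x
  integrand = ∂Q/∂x - ∂P/∂y = -x.
Integrating over R: integral_0^1 integral_0^{1-x} (-x) dy dx = -1/6.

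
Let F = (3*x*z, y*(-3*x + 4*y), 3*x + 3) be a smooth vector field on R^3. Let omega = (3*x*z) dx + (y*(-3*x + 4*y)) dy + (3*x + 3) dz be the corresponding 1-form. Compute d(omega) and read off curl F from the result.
d(omega) = (0) dy ∧ dz + (3*x - 3) dz ∧ dx + (-3*y) dx ∧ dy; curl F = (0, 3*x - 3, -3*y)

d omega = sum_{i<j} (∂f_j/∂x_i - ∂f_i/∂x_j) dx_i ∧ dx_j. Under the identification (dy ∧ dz, dz ∧ dx, dx ∧ dy) ↔ (e_x, e_y, e_z), the coefficients are exactly the components of curl F. Compute:
  ∂R/∂y - ∂Q/∂z = (0) - (0) = 0
  ∂P/∂z - ∂R/∂x = (3*x) - (3) = 3*x - 3
  ∂Q/∂x - ∂P/∂y = (-3*y) - (0) = -3*y.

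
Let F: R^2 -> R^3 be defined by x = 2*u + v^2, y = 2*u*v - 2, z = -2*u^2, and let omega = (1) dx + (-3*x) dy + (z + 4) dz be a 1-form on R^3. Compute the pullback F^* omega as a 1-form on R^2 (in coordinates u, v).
F^* omega = (8*u^3 - 12*u*v - 16*u - 6*v^3 + 2) du + (-12*u^2 - 6*u*v^2 + 2*v) dv

Using F^*(f dg) = (f ∘ F) d(g ∘ F), substitute each coordinate x_i by F_i(u, v) in f_i, and replace dx_i by d F_i = (∂F_i/∂u) du + (∂F_i/∂v) dv.
  For the x component: f_1(F) = 1; d F_1 = (2) du + (2*v) dv
  For the y component: f_2(F) = -6*u - 3*v^2; d F_2 = (2*v) du + (2*u) dv
  For the z component: f_3(F) = 4 - 2*u^2; d F_3 = (-4*u) du + (0) dv
Combining and collecting du, dv coefficients:
  coeff of du: 8*u^3 - 12*u*v - 16*u - 6*v^3 + 2
  coeff of dv: -12*u^2 - 6*u*v^2 + 2*v
F^* omega = (8*u^3 - 12*u*v - 16*u - 6*v^3 + 2) du + (-12*u^2 - 6*u*v^2 + 2*v) dv.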